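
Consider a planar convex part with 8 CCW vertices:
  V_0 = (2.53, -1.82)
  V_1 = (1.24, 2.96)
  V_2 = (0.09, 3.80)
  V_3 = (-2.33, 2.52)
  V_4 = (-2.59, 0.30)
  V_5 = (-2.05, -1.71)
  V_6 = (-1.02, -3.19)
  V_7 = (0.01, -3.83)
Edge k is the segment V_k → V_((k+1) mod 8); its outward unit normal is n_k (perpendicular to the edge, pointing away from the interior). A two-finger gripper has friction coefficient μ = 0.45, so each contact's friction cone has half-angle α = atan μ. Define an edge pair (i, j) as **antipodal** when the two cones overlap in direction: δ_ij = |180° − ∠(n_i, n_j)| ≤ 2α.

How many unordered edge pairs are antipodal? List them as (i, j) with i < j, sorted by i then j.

α = atan 0.45 = 24.23°;  2α = 48.46°
n_0 = (+0.9655, +0.2606)
n_1 = (+0.5898, +0.8075)
n_2 = (-0.4676, +0.8840)
n_3 = (-0.9932, +0.1163)
n_4 = (-0.9658, -0.2595)
n_5 = (-0.8208, -0.5712)
n_6 = (-0.5278, -0.8494)
n_7 = (+0.6236, -0.7818)
  (0,1): δ = 141.25°  ·
  (0,2): δ = 77.23°  ·
  (0,3): δ = 21.78°  ✓
  (0,4): δ = 0.07°  ✓
  (0,5): δ = 19.73°  ✓
  (0,6): δ = 43.04°  ✓
  (0,7): δ = 113.47°  ·
  (1,2): δ = 115.98°  ·
  (1,3): δ = 60.53°  ·
  (1,4): δ = 38.82°  ✓
  (1,5): δ = 19.02°  ✓
  (1,6): δ = 4.29°  ✓
  (1,7): δ = 74.72°  ·
  (2,3): δ = 124.56°  ·
  (2,4): δ = 102.84°  ·
  (2,5): δ = 83.04°  ·
  (2,6): δ = 59.73°  ·
  (2,7): δ = 10.70°  ✓
  (3,4): δ = 158.28°  ·
  (3,5): δ = 138.48°  ·
  (3,6): δ = 115.18°  ·
  (3,7): δ = 44.74°  ✓
  (4,5): δ = 160.20°  ·
  (4,6): δ = 136.89°  ·
  (4,7): δ = 66.46°  ·
  (5,6): δ = 156.69°  ·
  (5,7): δ = 86.26°  ·
  (6,7): δ = 109.57°  ·
antipodal pairs: 9

count = 9; pairs: (0,3), (0,4), (0,5), (0,6), (1,4), (1,5), (1,6), (2,7), (3,7)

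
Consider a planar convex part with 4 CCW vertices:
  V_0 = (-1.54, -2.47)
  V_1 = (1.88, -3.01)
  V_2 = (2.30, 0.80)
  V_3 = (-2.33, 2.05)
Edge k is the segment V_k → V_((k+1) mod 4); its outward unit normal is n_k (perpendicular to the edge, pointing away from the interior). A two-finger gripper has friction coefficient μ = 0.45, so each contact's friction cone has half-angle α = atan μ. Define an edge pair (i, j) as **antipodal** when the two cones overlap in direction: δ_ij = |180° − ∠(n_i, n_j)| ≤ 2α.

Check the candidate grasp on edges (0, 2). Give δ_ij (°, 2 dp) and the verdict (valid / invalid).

δ = 6.14°, valid

α = atan 0.45 = 24.23°;  2α = 48.46°
edge 0: e_0 = (+3.42, -0.54);  n_0 = (-0.1560, -0.9878)
edge 2: e_2 = (-4.63, +1.25);  n_2 = (+0.2606, +0.9654)
∠(n_0, n_2) = 173.86°
δ = |180° − 173.86°| = 6.14°
6.14° ≤ 2α = 48.46°  →  valid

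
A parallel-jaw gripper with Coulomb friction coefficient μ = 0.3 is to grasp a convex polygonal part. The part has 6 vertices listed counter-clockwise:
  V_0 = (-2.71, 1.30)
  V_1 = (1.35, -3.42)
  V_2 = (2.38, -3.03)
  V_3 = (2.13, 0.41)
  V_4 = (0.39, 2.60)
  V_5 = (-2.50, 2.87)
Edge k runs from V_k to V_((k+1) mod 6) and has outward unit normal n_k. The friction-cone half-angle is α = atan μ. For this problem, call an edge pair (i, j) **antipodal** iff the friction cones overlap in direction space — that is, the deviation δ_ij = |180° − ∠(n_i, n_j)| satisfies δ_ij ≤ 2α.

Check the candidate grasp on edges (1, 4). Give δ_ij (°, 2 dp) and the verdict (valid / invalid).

α = atan 0.3 = 16.70°;  2α = 33.40°
edge 1: e_1 = (+1.03, +0.39);  n_1 = (+0.3541, -0.9352)
edge 4: e_4 = (-2.89, +0.27);  n_4 = (+0.0930, +0.9957)
∠(n_1, n_4) = 153.92°
δ = |180° − 153.92°| = 26.08°
26.08° ≤ 2α = 33.40°  →  valid

δ = 26.08°, valid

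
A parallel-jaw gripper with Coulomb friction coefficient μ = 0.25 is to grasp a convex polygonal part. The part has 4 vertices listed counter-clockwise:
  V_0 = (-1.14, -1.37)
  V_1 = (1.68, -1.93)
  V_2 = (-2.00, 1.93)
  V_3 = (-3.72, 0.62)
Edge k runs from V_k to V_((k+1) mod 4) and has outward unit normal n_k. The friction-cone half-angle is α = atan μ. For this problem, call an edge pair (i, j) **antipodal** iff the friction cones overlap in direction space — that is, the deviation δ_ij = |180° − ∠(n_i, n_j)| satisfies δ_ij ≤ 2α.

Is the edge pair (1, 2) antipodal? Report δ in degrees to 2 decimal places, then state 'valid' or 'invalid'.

α = atan 0.25 = 14.04°;  2α = 28.07°
edge 1: e_1 = (-3.68, +3.86);  n_1 = (+0.7238, +0.6900)
edge 2: e_2 = (-1.72, -1.31);  n_2 = (-0.6059, +0.7955)
∠(n_1, n_2) = 83.66°
δ = |180° − 83.66°| = 96.34°
96.34° > 2α = 28.07°  →  invalid

δ = 96.34°, invalid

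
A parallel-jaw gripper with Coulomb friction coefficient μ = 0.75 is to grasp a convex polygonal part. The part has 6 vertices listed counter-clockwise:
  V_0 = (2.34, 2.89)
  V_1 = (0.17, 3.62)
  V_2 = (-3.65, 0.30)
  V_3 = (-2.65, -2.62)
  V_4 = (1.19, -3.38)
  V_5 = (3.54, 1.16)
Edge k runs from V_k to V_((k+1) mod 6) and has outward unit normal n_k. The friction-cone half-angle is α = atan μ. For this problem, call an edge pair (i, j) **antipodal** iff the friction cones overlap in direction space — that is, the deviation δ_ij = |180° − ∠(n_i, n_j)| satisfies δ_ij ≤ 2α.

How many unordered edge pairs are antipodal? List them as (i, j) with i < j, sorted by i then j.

α = atan 0.75 = 36.87°;  2α = 73.74°
n_0 = (+0.3188, +0.9478)
n_1 = (-0.6560, +0.7548)
n_2 = (-0.9461, -0.3240)
n_3 = (-0.1942, -0.9810)
n_4 = (+0.8881, -0.4597)
n_5 = (+0.8217, +0.5700)
  (0,1): δ = 120.41°  ·
  (0,2): δ = 52.50°  ✓
  (0,3): δ = 7.40°  ✓
  (0,4): δ = 81.23°  ·
  (0,5): δ = 143.34°  ·
  (1,2): δ = 112.09°  ·
  (1,3): δ = 52.19°  ✓
  (1,4): δ = 21.64°  ✓
  (1,5): δ = 83.75°  ·
  (2,3): δ = 120.10°  ·
  (2,4): δ = 46.27°  ✓
  (2,5): δ = 15.84°  ✓
  (3,4): δ = 106.17°  ·
  (3,5): δ = 44.06°  ✓
  (4,5): δ = 117.89°  ·
antipodal pairs: 7

count = 7; pairs: (0,2), (0,3), (1,3), (1,4), (2,4), (2,5), (3,5)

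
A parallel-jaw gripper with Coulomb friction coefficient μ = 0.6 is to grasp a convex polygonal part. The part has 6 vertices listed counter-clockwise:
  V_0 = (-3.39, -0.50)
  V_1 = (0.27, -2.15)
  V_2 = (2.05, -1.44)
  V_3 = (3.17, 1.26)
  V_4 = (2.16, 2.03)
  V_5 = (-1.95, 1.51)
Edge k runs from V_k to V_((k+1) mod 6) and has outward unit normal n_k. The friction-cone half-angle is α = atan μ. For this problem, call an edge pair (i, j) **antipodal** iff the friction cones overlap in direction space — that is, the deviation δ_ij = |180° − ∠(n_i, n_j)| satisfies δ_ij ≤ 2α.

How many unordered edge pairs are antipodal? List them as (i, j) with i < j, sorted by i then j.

count = 7; pairs: (0,3), (0,4), (1,3), (1,4), (1,5), (2,4), (2,5)

α = atan 0.6 = 30.96°;  2α = 61.93°
n_0 = (-0.4110, -0.9116)
n_1 = (+0.3705, -0.9288)
n_2 = (+0.9237, -0.3832)
n_3 = (+0.6063, +0.7953)
n_4 = (-0.1255, +0.9921)
n_5 = (-0.8129, +0.5824)
  (0,1): δ = 133.99°  ·
  (0,2): δ = 88.26°  ·
  (0,3): δ = 13.05°  ✓
  (0,4): δ = 31.48°  ✓
  (0,5): δ = 78.65°  ·
  (1,2): δ = 134.28°  ·
  (1,3): δ = 59.07°  ✓
  (1,4): δ = 14.54°  ✓
  (1,5): δ = 32.64°  ✓
  (2,3): δ = 104.79°  ·
  (2,4): δ = 60.26°  ✓
  (2,5): δ = 13.09°  ✓
  (3,4): δ = 135.47°  ·
  (3,5): δ = 88.30°  ·
  (4,5): δ = 132.83°  ·
antipodal pairs: 7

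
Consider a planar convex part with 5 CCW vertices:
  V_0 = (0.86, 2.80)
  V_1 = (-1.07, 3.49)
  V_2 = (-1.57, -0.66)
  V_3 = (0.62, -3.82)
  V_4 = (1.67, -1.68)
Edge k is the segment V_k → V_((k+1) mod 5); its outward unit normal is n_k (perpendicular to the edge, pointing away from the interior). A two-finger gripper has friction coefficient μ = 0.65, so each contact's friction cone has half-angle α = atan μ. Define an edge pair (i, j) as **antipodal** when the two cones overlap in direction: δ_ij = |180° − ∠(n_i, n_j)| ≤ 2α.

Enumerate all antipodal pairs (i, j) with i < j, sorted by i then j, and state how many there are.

α = atan 0.65 = 33.02°;  2α = 66.05°
n_0 = (+0.3366, +0.9416)
n_1 = (-0.9928, +0.1196)
n_2 = (-0.8219, -0.5696)
n_3 = (+0.8978, -0.4405)
n_4 = (+0.9840, +0.1779)
  (0,1): δ = 77.20°  ·
  (0,2): δ = 35.60°  ✓
  (0,3): δ = 83.54°  ·
  (0,4): δ = 119.92°  ·
  (1,2): δ = 138.41°  ·
  (1,3): δ = 19.27°  ✓
  (1,4): δ = 17.12°  ✓
  (2,3): δ = 60.86°  ✓
  (2,4): δ = 24.47°  ✓
  (3,4): δ = 143.62°  ·
antipodal pairs: 5

count = 5; pairs: (0,2), (1,3), (1,4), (2,3), (2,4)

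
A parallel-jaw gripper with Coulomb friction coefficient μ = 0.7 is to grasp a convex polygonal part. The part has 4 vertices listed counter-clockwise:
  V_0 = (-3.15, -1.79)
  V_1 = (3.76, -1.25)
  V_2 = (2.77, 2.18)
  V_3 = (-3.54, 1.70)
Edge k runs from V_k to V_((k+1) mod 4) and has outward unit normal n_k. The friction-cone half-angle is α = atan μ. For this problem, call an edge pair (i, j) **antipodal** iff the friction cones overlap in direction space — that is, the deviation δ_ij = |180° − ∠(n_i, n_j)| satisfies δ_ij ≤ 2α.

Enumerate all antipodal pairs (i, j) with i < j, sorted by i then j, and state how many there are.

count = 2; pairs: (0,2), (1,3)

α = atan 0.7 = 34.99°;  2α = 69.98°
n_0 = (+0.0779, -0.9970)
n_1 = (+0.9608, +0.2773)
n_2 = (-0.0759, +0.9971)
n_3 = (-0.9938, -0.1111)
  (0,1): δ = 78.37°  ·
  (0,2): δ = 0.12°  ✓
  (0,3): δ = 91.91°  ·
  (1,2): δ = 101.75°  ·
  (1,3): δ = 9.72°  ✓
  (2,3): δ = 87.97°  ·
antipodal pairs: 2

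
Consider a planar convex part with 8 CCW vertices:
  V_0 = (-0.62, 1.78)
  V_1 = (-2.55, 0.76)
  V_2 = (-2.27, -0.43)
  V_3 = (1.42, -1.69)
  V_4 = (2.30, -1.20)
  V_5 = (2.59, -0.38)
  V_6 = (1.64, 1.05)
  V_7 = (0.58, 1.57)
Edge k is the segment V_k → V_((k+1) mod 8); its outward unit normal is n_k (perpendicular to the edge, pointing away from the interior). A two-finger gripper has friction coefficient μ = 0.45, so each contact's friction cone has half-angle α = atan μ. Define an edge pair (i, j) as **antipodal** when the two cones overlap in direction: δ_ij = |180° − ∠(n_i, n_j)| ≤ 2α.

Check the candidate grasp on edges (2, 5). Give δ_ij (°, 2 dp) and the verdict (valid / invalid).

α = atan 0.45 = 24.23°;  2α = 48.46°
edge 2: e_2 = (+3.69, -1.26);  n_2 = (-0.3231, -0.9463)
edge 5: e_5 = (-0.95, +1.43);  n_5 = (+0.8329, +0.5534)
∠(n_2, n_5) = 142.45°
δ = |180° − 142.45°| = 37.55°
37.55° ≤ 2α = 48.46°  →  valid

δ = 37.55°, valid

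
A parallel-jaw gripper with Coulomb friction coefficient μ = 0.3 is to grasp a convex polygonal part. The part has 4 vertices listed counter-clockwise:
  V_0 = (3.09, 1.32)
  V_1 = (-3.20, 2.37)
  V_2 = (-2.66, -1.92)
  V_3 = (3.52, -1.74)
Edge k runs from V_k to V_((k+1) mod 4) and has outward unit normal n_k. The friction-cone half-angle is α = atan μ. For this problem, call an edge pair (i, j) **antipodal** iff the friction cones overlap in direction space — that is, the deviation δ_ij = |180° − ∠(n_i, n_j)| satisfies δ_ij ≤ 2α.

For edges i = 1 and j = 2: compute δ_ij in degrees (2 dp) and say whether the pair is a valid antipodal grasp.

α = atan 0.3 = 16.70°;  2α = 33.40°
edge 1: e_1 = (+0.54, -4.29);  n_1 = (-0.9922, -0.1249)
edge 2: e_2 = (+6.18, +0.18);  n_2 = (+0.0291, -0.9996)
∠(n_1, n_2) = 84.49°
δ = |180° − 84.49°| = 95.51°
95.51° > 2α = 33.40°  →  invalid

δ = 95.51°, invalid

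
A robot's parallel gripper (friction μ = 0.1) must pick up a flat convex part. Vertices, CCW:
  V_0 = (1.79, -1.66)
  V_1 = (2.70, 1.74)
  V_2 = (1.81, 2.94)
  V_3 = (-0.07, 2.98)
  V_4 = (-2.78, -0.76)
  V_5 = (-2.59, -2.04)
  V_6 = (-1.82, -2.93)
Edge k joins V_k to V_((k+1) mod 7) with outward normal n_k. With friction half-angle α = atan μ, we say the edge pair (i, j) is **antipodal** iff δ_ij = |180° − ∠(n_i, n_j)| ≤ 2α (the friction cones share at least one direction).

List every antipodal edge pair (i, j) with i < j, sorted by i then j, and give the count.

count = 1; pairs: (1,5)

α = atan 0.1 = 5.71°;  2α = 11.42°
n_0 = (+0.9660, -0.2585)
n_1 = (+0.8032, +0.5957)
n_2 = (+0.0213, +0.9998)
n_3 = (-0.8098, +0.5868)
n_4 = (-0.9892, -0.1468)
n_5 = (-0.7562, -0.6543)
n_6 = (+0.3319, -0.9433)
  (0,1): δ = 128.45°  ·
  (0,2): δ = 76.24°  ·
  (0,3): δ = 20.94°  ·
  (0,4): δ = 23.43°  ·
  (0,5): δ = 55.85°  ·
  (0,6): δ = 124.37°  ·
  (1,2): δ = 127.78°  ·
  (1,3): δ = 72.49°  ·
  (1,4): δ = 28.12°  ·
  (1,5): δ = 4.30°  ✓
  (1,6): δ = 72.82°  ·
  (2,3): δ = 124.71°  ·
  (2,4): δ = 80.34°  ·
  (2,5): δ = 47.92°  ·
  (2,6): δ = 20.60°  ·
  (3,4): δ = 135.63°  ·
  (3,5): δ = 103.21°  ·
  (3,6): δ = 34.69°  ·
  (4,5): δ = 147.58°  ·
  (4,6): δ = 79.06°  ·
  (5,6): δ = 111.48°  ·
antipodal pairs: 1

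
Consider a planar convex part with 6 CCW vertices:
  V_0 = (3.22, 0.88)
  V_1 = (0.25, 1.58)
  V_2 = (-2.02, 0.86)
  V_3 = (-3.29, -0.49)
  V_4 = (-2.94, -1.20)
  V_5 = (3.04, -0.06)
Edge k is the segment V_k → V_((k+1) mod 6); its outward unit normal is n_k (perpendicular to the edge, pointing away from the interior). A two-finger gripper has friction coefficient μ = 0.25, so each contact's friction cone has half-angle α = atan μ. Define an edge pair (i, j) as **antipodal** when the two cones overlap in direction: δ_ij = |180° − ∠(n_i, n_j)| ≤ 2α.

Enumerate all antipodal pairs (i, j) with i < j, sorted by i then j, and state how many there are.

α = atan 0.25 = 14.04°;  2α = 28.07°
n_0 = (+0.2294, +0.9733)
n_1 = (-0.3023, +0.9532)
n_2 = (-0.7284, +0.6852)
n_3 = (-0.8969, -0.4422)
n_4 = (+0.1873, -0.9823)
n_5 = (+0.9822, -0.1881)
  (0,1): δ = 149.14°  ·
  (0,2): δ = 119.99°  ·
  (0,3): δ = 50.50°  ·
  (0,4): δ = 24.06°  ✓
  (0,5): δ = 92.42°  ·
  (1,2): δ = 150.85°  ·
  (1,3): δ = 81.36°  ·
  (1,4): δ = 6.80°  ✓
  (1,5): δ = 61.56°  ·
  (2,3): δ = 110.51°  ·
  (2,4): δ = 35.96°  ·
  (2,5): δ = 32.41°  ·
  (3,4): δ = 105.45°  ·
  (3,5): δ = 37.08°  ·
  (4,5): δ = 111.63°  ·
antipodal pairs: 2

count = 2; pairs: (0,4), (1,4)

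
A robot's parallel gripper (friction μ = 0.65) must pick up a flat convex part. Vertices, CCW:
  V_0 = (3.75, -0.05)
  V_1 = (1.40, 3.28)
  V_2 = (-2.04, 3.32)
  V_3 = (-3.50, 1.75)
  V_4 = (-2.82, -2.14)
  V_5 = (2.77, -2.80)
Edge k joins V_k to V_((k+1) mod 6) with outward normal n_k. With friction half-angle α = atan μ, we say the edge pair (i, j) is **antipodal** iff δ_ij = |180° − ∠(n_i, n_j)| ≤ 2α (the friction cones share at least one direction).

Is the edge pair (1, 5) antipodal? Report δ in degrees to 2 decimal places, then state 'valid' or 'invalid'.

α = atan 0.65 = 33.02°;  2α = 66.05°
edge 1: e_1 = (-3.44, +0.04);  n_1 = (+0.0116, +0.9999)
edge 5: e_5 = (+0.98, +2.75);  n_5 = (+0.9420, -0.3357)
∠(n_1, n_5) = 108.95°
δ = |180° − 108.95°| = 71.05°
71.05° > 2α = 66.05°  →  invalid

δ = 71.05°, invalid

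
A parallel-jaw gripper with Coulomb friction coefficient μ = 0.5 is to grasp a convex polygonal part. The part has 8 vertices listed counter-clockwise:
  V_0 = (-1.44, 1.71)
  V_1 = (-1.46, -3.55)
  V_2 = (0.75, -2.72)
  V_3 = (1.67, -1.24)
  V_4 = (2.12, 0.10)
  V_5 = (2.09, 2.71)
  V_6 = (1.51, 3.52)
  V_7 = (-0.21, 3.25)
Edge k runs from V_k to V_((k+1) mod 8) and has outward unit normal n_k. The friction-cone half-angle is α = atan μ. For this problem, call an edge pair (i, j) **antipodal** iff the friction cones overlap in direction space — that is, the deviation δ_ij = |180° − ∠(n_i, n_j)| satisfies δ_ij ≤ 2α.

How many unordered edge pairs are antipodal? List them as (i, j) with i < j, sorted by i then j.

count = 10; pairs: (0,2), (0,3), (0,4), (0,5), (1,6), (1,7), (2,6), (2,7), (3,7), (4,7)

α = atan 0.5 = 26.57°;  2α = 53.13°
n_0 = (-1.0000, +0.0038)
n_1 = (+0.3516, -0.9362)
n_2 = (+0.8493, -0.5279)
n_3 = (+0.9480, -0.3183)
n_4 = (+0.9999, +0.0115)
n_5 = (+0.8131, +0.5822)
n_6 = (-0.1551, +0.9879)
n_7 = (-0.7814, +0.6241)
  (0,1): δ = 69.20°  ·
  (0,2): δ = 31.65°  ✓
  (0,3): δ = 18.35°  ✓
  (0,4): δ = 0.88°  ✓
  (0,5): δ = 35.82°  ✓
  (0,6): δ = 99.14°  ·
  (0,7): δ = 141.60°  ·
  (1,2): δ = 142.45°  ·
  (1,3): δ = 129.15°  ·
  (1,4): δ = 109.93°  ·
  (1,5): δ = 74.98°  ·
  (1,6): δ = 11.66°  ✓
  (1,7): δ = 30.80°  ✓
  (2,3): δ = 166.70°  ·
  (2,4): δ = 147.48°  ·
  (2,5): δ = 112.53°  ·
  (2,6): δ = 49.21°  ✓
  (2,7): δ = 6.75°  ✓
  (3,4): δ = 160.78°  ·
  (3,5): δ = 125.83°  ·
  (3,6): δ = 62.52°  ·
  (3,7): δ = 20.05°  ✓
  (4,5): δ = 145.05°  ·
  (4,6): δ = 81.74°  ·
  (4,7): δ = 39.27°  ✓
  (5,6): δ = 116.68°  ·
  (5,7): δ = 74.22°  ·
  (6,7): δ = 137.54°  ·
antipodal pairs: 10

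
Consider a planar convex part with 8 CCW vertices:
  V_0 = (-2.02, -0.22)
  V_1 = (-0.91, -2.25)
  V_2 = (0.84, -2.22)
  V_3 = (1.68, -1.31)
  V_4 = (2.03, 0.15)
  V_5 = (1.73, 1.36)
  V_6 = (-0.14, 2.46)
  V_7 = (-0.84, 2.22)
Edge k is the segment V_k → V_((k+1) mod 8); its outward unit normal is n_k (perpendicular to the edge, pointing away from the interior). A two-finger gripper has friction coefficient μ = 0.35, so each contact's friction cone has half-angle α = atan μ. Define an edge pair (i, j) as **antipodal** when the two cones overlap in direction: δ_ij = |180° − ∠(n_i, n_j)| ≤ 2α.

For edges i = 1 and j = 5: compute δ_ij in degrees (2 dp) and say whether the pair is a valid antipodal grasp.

α = atan 0.35 = 19.29°;  2α = 38.58°
edge 1: e_1 = (+1.75, +0.03);  n_1 = (+0.0171, -0.9999)
edge 5: e_5 = (-1.87, +1.10);  n_5 = (+0.5070, +0.8619)
∠(n_1, n_5) = 148.55°
δ = |180° − 148.55°| = 31.45°
31.45° ≤ 2α = 38.58°  →  valid

δ = 31.45°, valid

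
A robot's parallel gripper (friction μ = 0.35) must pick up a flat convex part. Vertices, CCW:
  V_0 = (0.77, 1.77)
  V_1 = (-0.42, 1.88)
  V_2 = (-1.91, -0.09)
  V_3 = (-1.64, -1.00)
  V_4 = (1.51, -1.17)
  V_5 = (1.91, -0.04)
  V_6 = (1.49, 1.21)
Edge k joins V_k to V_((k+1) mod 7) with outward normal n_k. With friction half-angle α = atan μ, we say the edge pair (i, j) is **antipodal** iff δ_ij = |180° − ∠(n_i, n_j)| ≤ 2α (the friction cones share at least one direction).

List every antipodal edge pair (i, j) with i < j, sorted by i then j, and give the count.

α = atan 0.35 = 19.29°;  2α = 38.58°
n_0 = (+0.0920, +0.9958)
n_1 = (-0.7976, +0.6032)
n_2 = (-0.9587, -0.2844)
n_3 = (-0.0539, -0.9985)
n_4 = (+0.9427, -0.3337)
n_5 = (+0.9479, +0.3185)
n_6 = (+0.6139, +0.7894)
  (0,1): δ = 121.82°  ·
  (0,2): δ = 68.19°  ·
  (0,3): δ = 2.19°  ✓
  (0,4): δ = 75.79°  ·
  (0,5): δ = 113.85°  ·
  (0,6): δ = 147.41°  ·
  (1,2): δ = 126.37°  ·
  (1,3): δ = 55.99°  ·
  (1,4): δ = 17.61°  ✓
  (1,5): δ = 55.67°  ·
  (1,6): δ = 89.23°  ·
  (2,3): δ = 109.61°  ·
  (2,4): δ = 36.02°  ✓
  (2,5): δ = 2.05°  ✓
  (2,6): δ = 35.60°  ✓
  (3,4): δ = 106.40°  ·
  (3,5): δ = 68.34°  ·
  (3,6): δ = 34.79°  ✓
  (4,5): δ = 141.93°  ·
  (4,6): δ = 108.38°  ·
  (5,6): δ = 146.45°  ·
antipodal pairs: 6

count = 6; pairs: (0,3), (1,4), (2,4), (2,5), (2,6), (3,6)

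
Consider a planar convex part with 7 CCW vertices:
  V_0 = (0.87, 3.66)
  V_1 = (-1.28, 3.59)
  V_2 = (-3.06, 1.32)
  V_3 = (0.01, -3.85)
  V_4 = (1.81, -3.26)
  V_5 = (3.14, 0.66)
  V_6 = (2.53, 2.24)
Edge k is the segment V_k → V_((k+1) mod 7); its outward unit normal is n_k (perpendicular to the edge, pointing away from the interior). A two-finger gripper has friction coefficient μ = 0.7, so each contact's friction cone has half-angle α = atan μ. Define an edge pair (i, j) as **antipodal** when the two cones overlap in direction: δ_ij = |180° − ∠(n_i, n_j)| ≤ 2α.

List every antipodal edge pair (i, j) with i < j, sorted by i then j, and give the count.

α = atan 0.7 = 34.99°;  2α = 69.98°
n_0 = (-0.0325, +0.9995)
n_1 = (-0.7869, +0.6171)
n_2 = (-0.8598, -0.5106)
n_3 = (+0.3115, -0.9503)
n_4 = (+0.9470, -0.3213)
n_5 = (+0.9329, +0.3602)
n_6 = (+0.6500, +0.7599)
  (0,1): δ = 129.97°  ·
  (0,2): δ = 61.16°  ✓
  (0,3): δ = 16.28°  ✓
  (0,4): δ = 69.39°  ✓
  (0,5): δ = 109.25°  ·
  (0,6): δ = 137.59°  ·
  (1,2): δ = 111.20°  ·
  (1,3): δ = 33.75°  ✓
  (1,4): δ = 19.36°  ✓
  (1,5): δ = 59.21°  ✓
  (1,6): δ = 87.56°  ·
  (2,3): δ = 102.55°  ·
  (2,4): δ = 49.44°  ✓
  (2,5): δ = 9.59°  ✓
  (2,6): δ = 18.75°  ✓
  (3,4): δ = 126.89°  ·
  (3,5): δ = 87.04°  ·
  (3,6): δ = 58.69°  ✓
  (4,5): δ = 140.15°  ·
  (4,6): δ = 111.80°  ·
  (5,6): δ = 151.65°  ·
antipodal pairs: 10

count = 10; pairs: (0,2), (0,3), (0,4), (1,3), (1,4), (1,5), (2,4), (2,5), (2,6), (3,6)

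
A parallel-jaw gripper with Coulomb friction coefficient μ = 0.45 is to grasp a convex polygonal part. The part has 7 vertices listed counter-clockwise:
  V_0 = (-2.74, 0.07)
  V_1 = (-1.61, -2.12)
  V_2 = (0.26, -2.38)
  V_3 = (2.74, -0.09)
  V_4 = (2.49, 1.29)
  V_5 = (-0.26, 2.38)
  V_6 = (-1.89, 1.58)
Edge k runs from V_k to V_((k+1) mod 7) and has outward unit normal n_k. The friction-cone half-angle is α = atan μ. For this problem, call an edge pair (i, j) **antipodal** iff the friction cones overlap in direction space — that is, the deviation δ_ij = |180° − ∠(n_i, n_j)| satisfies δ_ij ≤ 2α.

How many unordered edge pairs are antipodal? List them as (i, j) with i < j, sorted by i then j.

count = 7; pairs: (0,3), (0,4), (1,4), (1,5), (2,5), (2,6), (3,6)

α = atan 0.45 = 24.23°;  2α = 48.46°
n_0 = (-0.8887, -0.4585)
n_1 = (-0.1377, -0.9905)
n_2 = (+0.6784, -0.7347)
n_3 = (+0.9840, +0.1783)
n_4 = (+0.3685, +0.9296)
n_5 = (-0.4406, +0.8977)
n_6 = (-0.8714, +0.4905)
  (0,1): δ = 125.21°  ·
  (0,2): δ = 74.57°  ·
  (0,3): δ = 17.02°  ✓
  (0,4): δ = 41.09°  ✓
  (0,5): δ = 88.85°  ·
  (0,6): δ = 123.33°  ·
  (1,2): δ = 129.37°  ·
  (1,3): δ = 71.82°  ·
  (1,4): δ = 13.71°  ✓
  (1,5): δ = 34.06°  ✓
  (1,6): δ = 68.54°  ·
  (2,3): δ = 122.45°  ·
  (2,4): δ = 64.34°  ·
  (2,5): δ = 16.58°  ✓
  (2,6): δ = 17.91°  ✓
  (3,4): δ = 121.89°  ·
  (3,5): δ = 74.13°  ·
  (3,6): δ = 39.64°  ✓
  (4,5): δ = 132.24°  ·
  (4,6): δ = 97.75°  ·
  (5,6): δ = 145.52°  ·
antipodal pairs: 7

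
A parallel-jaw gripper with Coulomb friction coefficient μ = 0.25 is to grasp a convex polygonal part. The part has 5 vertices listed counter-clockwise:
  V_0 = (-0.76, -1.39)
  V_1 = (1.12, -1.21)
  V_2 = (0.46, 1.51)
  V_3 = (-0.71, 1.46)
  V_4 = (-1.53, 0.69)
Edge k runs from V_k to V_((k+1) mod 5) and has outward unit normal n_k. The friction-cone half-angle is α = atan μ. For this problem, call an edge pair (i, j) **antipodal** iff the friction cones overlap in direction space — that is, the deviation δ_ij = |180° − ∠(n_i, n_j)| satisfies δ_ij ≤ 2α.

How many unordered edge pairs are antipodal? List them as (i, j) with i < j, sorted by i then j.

α = atan 0.25 = 14.04°;  2α = 28.07°
n_0 = (+0.0953, -0.9954)
n_1 = (+0.9718, +0.2358)
n_2 = (-0.0427, +0.9991)
n_3 = (-0.6845, +0.7290)
n_4 = (-0.9378, -0.3472)
  (0,1): δ = 81.83°  ·
  (0,2): δ = 3.02°  ✓
  (0,3): δ = 37.73°  ·
  (0,4): δ = 104.85°  ·
  (1,2): δ = 101.19°  ·
  (1,3): δ = 60.44°  ·
  (1,4): δ = 6.68°  ✓
  (2,3): δ = 139.25°  ·
  (2,4): δ = 72.13°  ·
  (3,4): δ = 112.88°  ·
antipodal pairs: 2

count = 2; pairs: (0,2), (1,4)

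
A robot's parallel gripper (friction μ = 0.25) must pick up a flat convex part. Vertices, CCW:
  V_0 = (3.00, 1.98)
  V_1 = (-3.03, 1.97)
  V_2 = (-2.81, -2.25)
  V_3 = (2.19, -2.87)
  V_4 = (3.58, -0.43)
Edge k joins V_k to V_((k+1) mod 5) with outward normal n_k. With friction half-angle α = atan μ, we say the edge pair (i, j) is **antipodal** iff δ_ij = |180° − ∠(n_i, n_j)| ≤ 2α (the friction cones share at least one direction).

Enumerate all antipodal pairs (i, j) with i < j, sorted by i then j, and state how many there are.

α = atan 0.25 = 14.04°;  2α = 28.07°
n_0 = (-0.0017, +1.0000)
n_1 = (-0.9986, -0.0521)
n_2 = (-0.1231, -0.9924)
n_3 = (+0.8689, -0.4950)
n_4 = (+0.9722, +0.2340)
  (0,1): δ = 87.11°  ·
  (0,2): δ = 7.16°  ✓
  (0,3): δ = 60.24°  ·
  (0,4): δ = 103.44°  ·
  (1,2): δ = 100.05°  ·
  (1,3): δ = 32.65°  ·
  (1,4): δ = 10.55°  ✓
  (2,3): δ = 112.60°  ·
  (2,4): δ = 69.40°  ·
  (3,4): δ = 136.80°  ·
antipodal pairs: 2

count = 2; pairs: (0,2), (1,4)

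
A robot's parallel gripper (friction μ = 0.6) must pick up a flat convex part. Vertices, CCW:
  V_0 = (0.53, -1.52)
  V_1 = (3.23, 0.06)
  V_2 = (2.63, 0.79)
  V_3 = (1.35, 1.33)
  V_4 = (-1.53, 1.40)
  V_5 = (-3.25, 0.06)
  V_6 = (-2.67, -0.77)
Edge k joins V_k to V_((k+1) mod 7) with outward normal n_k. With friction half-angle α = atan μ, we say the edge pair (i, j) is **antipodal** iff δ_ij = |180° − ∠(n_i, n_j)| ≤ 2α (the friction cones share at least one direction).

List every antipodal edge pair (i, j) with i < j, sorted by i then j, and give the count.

count = 10; pairs: (0,2), (0,3), (0,4), (1,5), (1,6), (2,5), (2,6), (3,5), (3,6), (4,6)

α = atan 0.6 = 30.96°;  2α = 61.93°
n_0 = (+0.5051, -0.8631)
n_1 = (+0.7725, +0.6350)
n_2 = (+0.3887, +0.9214)
n_3 = (+0.0243, +0.9997)
n_4 = (-0.6146, +0.7889)
n_5 = (-0.8197, -0.5728)
n_6 = (-0.2282, -0.9736)
  (0,1): δ = 80.92°  ·
  (0,2): δ = 53.21°  ✓
  (0,3): δ = 31.73°  ✓
  (0,4): δ = 7.59°  ✓
  (0,5): δ = 94.61°  ·
  (0,6): δ = 136.47°  ·
  (1,2): δ = 152.29°  ·
  (1,3): δ = 130.81°  ·
  (1,4): δ = 91.50°  ·
  (1,5): δ = 4.47°  ✓
  (1,6): δ = 37.39°  ✓
  (2,3): δ = 158.52°  ·
  (2,4): δ = 119.21°  ·
  (2,5): δ = 32.18°  ✓
  (2,6): δ = 9.68°  ✓
  (3,4): δ = 140.69°  ·
  (3,5): δ = 53.66°  ✓
  (3,6): δ = 11.80°  ✓
  (4,5): δ = 92.98°  ·
  (4,6): δ = 51.11°  ✓
  (5,6): δ = 138.14°  ·
antipodal pairs: 10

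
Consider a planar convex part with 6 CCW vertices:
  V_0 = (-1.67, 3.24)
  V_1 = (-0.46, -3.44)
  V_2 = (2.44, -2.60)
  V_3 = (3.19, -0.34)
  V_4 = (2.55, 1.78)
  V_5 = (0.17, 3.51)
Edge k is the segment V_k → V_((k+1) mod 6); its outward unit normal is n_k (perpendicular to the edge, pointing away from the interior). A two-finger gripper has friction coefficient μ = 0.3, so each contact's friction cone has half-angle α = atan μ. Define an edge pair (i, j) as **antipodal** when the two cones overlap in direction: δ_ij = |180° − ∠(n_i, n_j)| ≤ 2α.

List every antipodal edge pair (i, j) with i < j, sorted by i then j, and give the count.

α = atan 0.3 = 16.70°;  2α = 33.40°
n_0 = (-0.9840, -0.1782)
n_1 = (+0.2782, -0.9605)
n_2 = (+0.9491, -0.3150)
n_3 = (+0.9573, +0.2890)
n_4 = (+0.5880, +0.8089)
n_5 = (-0.1452, +0.9894)
  (0,1): δ = 84.11°  ·
  (0,2): δ = 28.63°  ✓
  (0,3): δ = 6.53°  ✓
  (0,4): δ = 43.72°  ·
  (0,5): δ = 88.08°  ·
  (1,2): δ = 124.51°  ·
  (1,3): δ = 89.36°  ·
  (1,4): δ = 52.17°  ·
  (1,5): δ = 7.81°  ✓
  (2,3): δ = 144.84°  ·
  (2,4): δ = 107.65°  ·
  (2,5): δ = 63.29°  ·
  (3,4): δ = 142.81°  ·
  (3,5): δ = 98.45°  ·
  (4,5): δ = 135.64°  ·
antipodal pairs: 3

count = 3; pairs: (0,2), (0,3), (1,5)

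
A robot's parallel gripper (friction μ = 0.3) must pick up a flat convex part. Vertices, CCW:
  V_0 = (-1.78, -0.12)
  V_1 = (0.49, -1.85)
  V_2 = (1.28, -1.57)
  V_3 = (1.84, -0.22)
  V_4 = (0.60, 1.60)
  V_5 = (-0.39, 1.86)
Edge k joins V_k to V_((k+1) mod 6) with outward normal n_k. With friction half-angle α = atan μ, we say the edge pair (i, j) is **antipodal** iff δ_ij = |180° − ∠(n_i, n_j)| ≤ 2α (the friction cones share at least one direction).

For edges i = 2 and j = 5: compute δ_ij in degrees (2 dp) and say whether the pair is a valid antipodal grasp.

δ = 12.54°, valid

α = atan 0.3 = 16.70°;  2α = 33.40°
edge 2: e_2 = (+0.56, +1.35);  n_2 = (+0.9237, -0.3832)
edge 5: e_5 = (-1.39, -1.98);  n_5 = (-0.8185, +0.5746)
∠(n_2, n_5) = 167.46°
δ = |180° − 167.46°| = 12.54°
12.54° ≤ 2α = 33.40°  →  valid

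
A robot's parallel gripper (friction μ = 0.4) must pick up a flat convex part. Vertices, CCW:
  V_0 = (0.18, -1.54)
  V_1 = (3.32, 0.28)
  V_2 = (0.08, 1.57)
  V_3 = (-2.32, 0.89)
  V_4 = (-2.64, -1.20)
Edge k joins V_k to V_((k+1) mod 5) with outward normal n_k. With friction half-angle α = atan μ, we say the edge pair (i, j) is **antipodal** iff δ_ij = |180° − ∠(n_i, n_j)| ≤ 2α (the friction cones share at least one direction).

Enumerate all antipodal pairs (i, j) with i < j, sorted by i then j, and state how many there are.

α = atan 0.4 = 21.80°;  2α = 43.60°
n_0 = (+0.5015, -0.8652)
n_1 = (+0.3699, +0.9291)
n_2 = (-0.2726, +0.9621)
n_3 = (-0.9885, +0.1513)
n_4 = (-0.1197, -0.9928)
  (0,1): δ = 51.81°  ·
  (0,2): δ = 14.28°  ✓
  (0,3): δ = 51.20°  ·
  (0,4): δ = 143.03°  ·
  (1,2): δ = 142.47°  ·
  (1,3): δ = 77.00°  ·
  (1,4): δ = 14.84°  ✓
  (2,3): δ = 114.52°  ·
  (2,4): δ = 22.69°  ✓
  (3,4): δ = 88.17°  ·
antipodal pairs: 3

count = 3; pairs: (0,2), (1,4), (2,4)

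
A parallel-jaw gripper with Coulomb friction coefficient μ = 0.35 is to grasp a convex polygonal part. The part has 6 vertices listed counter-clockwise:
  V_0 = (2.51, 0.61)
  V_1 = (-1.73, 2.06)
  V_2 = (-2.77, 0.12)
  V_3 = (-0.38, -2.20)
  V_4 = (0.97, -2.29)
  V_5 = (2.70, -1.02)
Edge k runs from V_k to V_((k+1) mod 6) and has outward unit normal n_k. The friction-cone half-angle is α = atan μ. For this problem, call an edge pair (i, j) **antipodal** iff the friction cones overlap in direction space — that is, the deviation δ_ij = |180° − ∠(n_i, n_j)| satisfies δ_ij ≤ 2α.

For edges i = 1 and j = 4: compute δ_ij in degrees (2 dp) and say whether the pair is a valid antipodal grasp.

δ = 25.52°, valid

α = atan 0.35 = 19.29°;  2α = 38.58°
edge 1: e_1 = (-1.04, -1.94);  n_1 = (-0.8813, +0.4725)
edge 4: e_4 = (+1.73, +1.27);  n_4 = (+0.5918, -0.8061)
∠(n_1, n_4) = 154.48°
δ = |180° − 154.48°| = 25.52°
25.52° ≤ 2α = 38.58°  →  valid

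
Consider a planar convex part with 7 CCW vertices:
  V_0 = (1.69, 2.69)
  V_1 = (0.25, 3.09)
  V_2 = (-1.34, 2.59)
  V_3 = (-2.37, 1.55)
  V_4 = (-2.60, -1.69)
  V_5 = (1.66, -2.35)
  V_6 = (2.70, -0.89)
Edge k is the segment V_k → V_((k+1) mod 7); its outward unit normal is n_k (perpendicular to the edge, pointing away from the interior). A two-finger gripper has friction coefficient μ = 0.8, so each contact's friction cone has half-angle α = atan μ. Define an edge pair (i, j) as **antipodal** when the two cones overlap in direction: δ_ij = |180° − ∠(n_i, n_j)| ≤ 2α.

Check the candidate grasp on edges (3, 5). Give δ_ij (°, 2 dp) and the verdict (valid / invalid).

δ = 31.40°, valid

α = atan 0.8 = 38.66°;  2α = 77.32°
edge 3: e_3 = (-0.23, -3.24);  n_3 = (-0.9975, +0.0708)
edge 5: e_5 = (+1.04, +1.46);  n_5 = (+0.8145, -0.5802)
∠(n_3, n_5) = 148.60°
δ = |180° − 148.60°| = 31.40°
31.40° ≤ 2α = 77.32°  →  valid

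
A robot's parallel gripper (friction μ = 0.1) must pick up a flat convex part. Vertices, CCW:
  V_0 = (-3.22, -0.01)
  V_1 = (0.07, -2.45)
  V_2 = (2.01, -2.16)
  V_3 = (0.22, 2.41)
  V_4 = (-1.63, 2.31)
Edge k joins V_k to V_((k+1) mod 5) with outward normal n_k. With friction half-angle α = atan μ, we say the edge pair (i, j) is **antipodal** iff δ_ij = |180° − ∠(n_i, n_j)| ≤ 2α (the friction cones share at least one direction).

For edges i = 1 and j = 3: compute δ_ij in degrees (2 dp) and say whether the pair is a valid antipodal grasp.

δ = 5.41°, valid

α = atan 0.1 = 5.71°;  2α = 11.42°
edge 1: e_1 = (+1.94, +0.29);  n_1 = (+0.1478, -0.9890)
edge 3: e_3 = (-1.85, -0.10);  n_3 = (-0.0540, +0.9985)
∠(n_1, n_3) = 174.59°
δ = |180° − 174.59°| = 5.41°
5.41° ≤ 2α = 11.42°  →  valid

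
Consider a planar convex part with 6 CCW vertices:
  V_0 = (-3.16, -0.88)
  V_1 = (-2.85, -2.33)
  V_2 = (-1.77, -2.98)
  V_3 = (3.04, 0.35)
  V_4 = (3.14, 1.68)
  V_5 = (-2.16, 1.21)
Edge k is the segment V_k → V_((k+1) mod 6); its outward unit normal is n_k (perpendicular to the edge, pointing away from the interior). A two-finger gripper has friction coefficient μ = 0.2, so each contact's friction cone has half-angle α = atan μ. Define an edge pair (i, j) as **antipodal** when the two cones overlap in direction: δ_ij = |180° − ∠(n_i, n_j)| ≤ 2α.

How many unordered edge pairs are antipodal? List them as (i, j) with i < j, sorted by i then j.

α = atan 0.2 = 11.31°;  2α = 22.62°
n_0 = (-0.9779, -0.2091)
n_1 = (-0.5157, -0.8568)
n_2 = (+0.5692, -0.8222)
n_3 = (+0.9972, -0.0750)
n_4 = (-0.0883, +0.9961)
n_5 = (-0.9021, +0.4316)
  (0,1): δ = 133.11°  ·
  (0,2): δ = 67.37°  ·
  (0,3): δ = 16.37°  ✓
  (0,4): δ = 83.00°  ·
  (0,5): δ = 142.36°  ·
  (1,2): δ = 114.26°  ·
  (1,3): δ = 63.26°  ·
  (1,4): δ = 36.11°  ·
  (1,5): δ = 95.47°  ·
  (2,3): δ = 129.00°  ·
  (2,4): δ = 29.63°  ·
  (2,5): δ = 29.74°  ·
  (3,4): δ = 80.63°  ·
  (3,5): δ = 21.27°  ✓
  (4,5): δ = 120.64°  ·
antipodal pairs: 2

count = 2; pairs: (0,3), (3,5)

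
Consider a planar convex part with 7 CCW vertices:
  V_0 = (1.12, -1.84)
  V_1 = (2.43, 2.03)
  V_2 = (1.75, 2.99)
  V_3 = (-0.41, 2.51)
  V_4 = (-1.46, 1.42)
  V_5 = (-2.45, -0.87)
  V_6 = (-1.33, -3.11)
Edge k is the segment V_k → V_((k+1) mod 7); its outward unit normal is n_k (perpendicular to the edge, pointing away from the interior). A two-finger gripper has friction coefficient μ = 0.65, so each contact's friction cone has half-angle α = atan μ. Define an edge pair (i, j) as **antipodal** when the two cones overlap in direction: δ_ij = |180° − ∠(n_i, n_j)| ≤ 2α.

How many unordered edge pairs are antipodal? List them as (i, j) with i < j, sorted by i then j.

count = 9; pairs: (0,2), (0,3), (0,4), (0,5), (1,4), (1,5), (2,6), (3,6), (4,6)

α = atan 0.65 = 33.02°;  2α = 66.05°
n_0 = (+0.9472, -0.3206)
n_1 = (+0.8160, +0.5780)
n_2 = (-0.2169, +0.9762)
n_3 = (-0.7202, +0.6938)
n_4 = (-0.9179, +0.3968)
n_5 = (-0.8944, -0.4472)
n_6 = (+0.4602, -0.8878)
  (0,1): δ = 125.99°  ·
  (0,2): δ = 58.77°  ✓
  (0,3): δ = 25.23°  ✓
  (0,4): δ = 4.68°  ✓
  (0,5): δ = 45.27°  ✓
  (0,6): δ = 136.10°  ·
  (1,2): δ = 112.78°  ·
  (1,3): δ = 79.24°  ·
  (1,4): δ = 58.69°  ✓
  (1,5): δ = 8.75°  ✓
  (1,6): δ = 82.09°  ·
  (2,3): δ = 146.46°  ·
  (2,4): δ = 125.91°  ·
  (2,5): δ = 75.96°  ·
  (2,6): δ = 14.87°  ✓
  (3,4): δ = 159.45°  ·
  (3,5): δ = 109.51°  ·
  (3,6): δ = 18.67°  ✓
  (4,5): δ = 130.06°  ·
  (4,6): δ = 39.22°  ✓
  (5,6): δ = 89.16°  ·
antipodal pairs: 9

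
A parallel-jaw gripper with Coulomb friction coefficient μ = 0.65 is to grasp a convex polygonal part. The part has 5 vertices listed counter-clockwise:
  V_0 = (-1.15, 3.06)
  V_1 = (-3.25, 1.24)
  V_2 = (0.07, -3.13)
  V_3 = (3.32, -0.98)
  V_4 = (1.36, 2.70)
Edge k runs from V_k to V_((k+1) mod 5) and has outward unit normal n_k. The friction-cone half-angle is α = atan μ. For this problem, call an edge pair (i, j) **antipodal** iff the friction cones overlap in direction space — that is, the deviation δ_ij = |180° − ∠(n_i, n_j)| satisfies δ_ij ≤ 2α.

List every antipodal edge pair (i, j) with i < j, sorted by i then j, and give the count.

α = atan 0.65 = 33.02°;  2α = 66.05°
n_0 = (-0.6549, +0.7557)
n_1 = (-0.7963, -0.6049)
n_2 = (+0.5517, -0.8340)
n_3 = (+0.8826, +0.4701)
n_4 = (+0.1420, +0.9899)
  (0,1): δ = 93.69°  ·
  (0,2): δ = 7.43°  ✓
  (0,3): δ = 77.13°  ·
  (0,4): δ = 130.92°  ·
  (1,2): δ = 93.74°  ·
  (1,3): δ = 9.18°  ✓
  (1,4): δ = 44.61°  ✓
  (2,3): δ = 95.45°  ·
  (2,4): δ = 41.65°  ✓
  (3,4): δ = 126.20°  ·
antipodal pairs: 4

count = 4; pairs: (0,2), (1,3), (1,4), (2,4)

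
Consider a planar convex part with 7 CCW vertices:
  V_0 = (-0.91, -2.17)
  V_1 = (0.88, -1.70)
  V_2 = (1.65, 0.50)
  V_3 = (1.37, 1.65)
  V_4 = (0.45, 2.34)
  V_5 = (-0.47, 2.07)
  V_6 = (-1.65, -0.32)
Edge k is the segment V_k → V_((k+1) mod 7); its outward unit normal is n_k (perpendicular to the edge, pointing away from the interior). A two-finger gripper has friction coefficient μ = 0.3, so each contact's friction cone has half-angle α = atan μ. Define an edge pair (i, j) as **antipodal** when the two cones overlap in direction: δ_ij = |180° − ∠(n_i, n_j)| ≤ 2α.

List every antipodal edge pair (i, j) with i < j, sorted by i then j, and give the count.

count = 4; pairs: (0,4), (1,5), (2,6), (3,6)

α = atan 0.3 = 16.70°;  2α = 33.40°
n_0 = (+0.2540, -0.9672)
n_1 = (+0.9439, -0.3304)
n_2 = (+0.9716, +0.2366)
n_3 = (+0.6000, +0.8000)
n_4 = (-0.2816, +0.9595)
n_5 = (-0.8967, +0.4427)
n_6 = (-0.9285, -0.3714)
  (0,1): δ = 124.00°  ·
  (0,2): δ = 91.03°  ·
  (0,3): δ = 51.58°  ·
  (0,4): δ = 1.64°  ✓
  (0,5): δ = 49.01°  ·
  (0,6): δ = 97.09°  ·
  (1,2): δ = 147.03°  ·
  (1,3): δ = 107.58°  ·
  (1,4): δ = 54.35°  ·
  (1,5): δ = 6.99°  ✓
  (1,6): δ = 41.09°  ·
  (2,3): δ = 140.55°  ·
  (2,4): δ = 87.33°  ·
  (2,5): δ = 39.96°  ·
  (2,6): δ = 8.12°  ✓
  (3,4): δ = 126.77°  ·
  (3,5): δ = 79.41°  ·
  (3,6): δ = 31.33°  ✓
  (4,5): δ = 132.63°  ·
  (4,6): δ = 84.55°  ·
  (5,6): δ = 131.92°  ·
antipodal pairs: 4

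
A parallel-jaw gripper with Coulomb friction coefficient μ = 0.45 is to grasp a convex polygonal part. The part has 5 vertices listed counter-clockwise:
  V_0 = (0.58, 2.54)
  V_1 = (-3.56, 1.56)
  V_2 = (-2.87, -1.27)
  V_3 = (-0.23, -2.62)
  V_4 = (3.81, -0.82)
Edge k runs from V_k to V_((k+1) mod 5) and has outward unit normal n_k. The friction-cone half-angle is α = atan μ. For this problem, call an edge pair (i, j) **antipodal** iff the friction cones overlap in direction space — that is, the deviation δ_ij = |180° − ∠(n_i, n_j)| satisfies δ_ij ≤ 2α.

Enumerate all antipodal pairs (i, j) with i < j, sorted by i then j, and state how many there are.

count = 4; pairs: (0,2), (0,3), (1,4), (2,4)

α = atan 0.45 = 24.23°;  2α = 48.46°
n_0 = (-0.2303, +0.9731)
n_1 = (-0.9715, -0.2369)
n_2 = (-0.4553, -0.8903)
n_3 = (+0.4070, -0.9134)
n_4 = (+0.7209, +0.6930)
  (0,1): δ = 89.62°  ·
  (0,2): δ = 40.40°  ✓
  (0,3): δ = 10.70°  ✓
  (0,4): δ = 120.55°  ·
  (1,2): δ = 130.79°  ·
  (1,3): δ = 79.69°  ·
  (1,4): δ = 30.17°  ✓
  (2,3): δ = 128.90°  ·
  (2,4): δ = 19.05°  ✓
  (3,4): δ = 70.15°  ·
antipodal pairs: 4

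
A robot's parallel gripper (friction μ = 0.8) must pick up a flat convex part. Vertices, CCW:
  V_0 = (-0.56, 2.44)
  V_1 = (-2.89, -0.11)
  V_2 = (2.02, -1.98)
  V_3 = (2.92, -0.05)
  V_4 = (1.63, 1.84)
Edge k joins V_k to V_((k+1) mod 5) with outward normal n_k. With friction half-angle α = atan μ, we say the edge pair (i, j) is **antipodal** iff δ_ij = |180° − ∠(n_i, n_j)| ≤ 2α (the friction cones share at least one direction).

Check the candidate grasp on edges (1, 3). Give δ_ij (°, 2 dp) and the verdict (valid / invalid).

δ = 34.84°, valid

α = atan 0.8 = 38.66°;  2α = 77.32°
edge 1: e_1 = (+4.91, -1.87);  n_1 = (-0.3559, -0.9345)
edge 3: e_3 = (-1.29, +1.89);  n_3 = (+0.8259, +0.5637)
∠(n_1, n_3) = 145.16°
δ = |180° − 145.16°| = 34.84°
34.84° ≤ 2α = 77.32°  →  valid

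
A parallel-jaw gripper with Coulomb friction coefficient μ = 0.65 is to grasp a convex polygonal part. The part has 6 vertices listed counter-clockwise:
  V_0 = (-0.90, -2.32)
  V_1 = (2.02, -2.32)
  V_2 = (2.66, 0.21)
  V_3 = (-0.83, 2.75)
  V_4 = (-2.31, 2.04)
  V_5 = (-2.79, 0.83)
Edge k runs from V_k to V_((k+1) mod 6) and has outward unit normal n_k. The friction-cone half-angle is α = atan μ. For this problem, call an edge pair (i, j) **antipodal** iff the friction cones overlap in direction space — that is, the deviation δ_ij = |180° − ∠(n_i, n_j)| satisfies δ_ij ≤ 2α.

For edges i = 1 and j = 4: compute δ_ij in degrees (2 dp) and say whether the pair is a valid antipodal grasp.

α = atan 0.65 = 33.02°;  2α = 66.05°
edge 1: e_1 = (+0.64, +2.53);  n_1 = (+0.9695, -0.2452)
edge 4: e_4 = (-0.48, -1.21);  n_4 = (-0.9295, +0.3687)
∠(n_1, n_4) = 172.56°
δ = |180° − 172.56°| = 7.44°
7.44° ≤ 2α = 66.05°  →  valid

δ = 7.44°, valid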